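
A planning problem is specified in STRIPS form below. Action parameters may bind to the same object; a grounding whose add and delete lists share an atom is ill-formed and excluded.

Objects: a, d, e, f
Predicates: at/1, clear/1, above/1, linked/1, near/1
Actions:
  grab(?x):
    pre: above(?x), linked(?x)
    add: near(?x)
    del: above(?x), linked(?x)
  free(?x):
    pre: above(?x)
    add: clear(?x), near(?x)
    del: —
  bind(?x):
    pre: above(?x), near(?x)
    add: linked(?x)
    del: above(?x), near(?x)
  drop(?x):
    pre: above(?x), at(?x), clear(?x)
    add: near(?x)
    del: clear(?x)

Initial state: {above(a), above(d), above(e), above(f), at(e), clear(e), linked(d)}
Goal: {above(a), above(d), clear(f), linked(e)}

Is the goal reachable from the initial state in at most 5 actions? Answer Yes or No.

Yes

1. free(e)  →  {above(a), above(d), above(e), above(f), at(e), clear(e), linked(d), near(e)}
2. free(f)  →  {above(a), above(d), above(e), above(f), at(e), clear(e), clear(f), linked(d), near(e), near(f)}
3. bind(e)  →  {above(a), above(d), above(f), at(e), clear(e), clear(f), linked(d), linked(e), near(f)}
optimal plan length = 3; 3 ≤ 5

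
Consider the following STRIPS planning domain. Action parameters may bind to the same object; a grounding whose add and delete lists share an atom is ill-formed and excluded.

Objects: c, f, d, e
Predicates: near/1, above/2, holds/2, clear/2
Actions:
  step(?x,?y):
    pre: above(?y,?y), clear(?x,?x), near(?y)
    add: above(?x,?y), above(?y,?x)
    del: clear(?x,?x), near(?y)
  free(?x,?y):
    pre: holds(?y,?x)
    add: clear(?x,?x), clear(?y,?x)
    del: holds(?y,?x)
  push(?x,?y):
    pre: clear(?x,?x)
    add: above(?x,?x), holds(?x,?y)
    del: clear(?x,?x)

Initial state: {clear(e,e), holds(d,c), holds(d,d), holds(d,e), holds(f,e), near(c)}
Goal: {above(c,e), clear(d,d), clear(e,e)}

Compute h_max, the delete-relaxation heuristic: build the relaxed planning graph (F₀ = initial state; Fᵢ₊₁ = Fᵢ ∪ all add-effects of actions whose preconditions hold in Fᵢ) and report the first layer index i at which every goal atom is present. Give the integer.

F0 = init (6 atoms)
F1 = F0 ∪ {above(e,e), clear(c,c), clear(d,c), clear(d,d), clear(d,e), clear(f,e), holds(e,c), holds(e,d), holds(e,e), holds(e,f)}  (16 atoms)
F2 = F1 ∪ {above(c,c), above(d,d), clear(e,c), clear(e,d), clear(e,f), clear(f,f), holds(c,c), holds(c,d), holds(c,e), holds(c,f), holds(d,f)}  (27 atoms)
F3 = F2 ∪ {above(c,d), above(c,e), above(c,f), above(d,c), above(e,c), above(f,c), above(f,f), clear(c,d), clear(c,e), clear(c,f), clear(d,f), holds(f,c), holds(f,d), holds(f,f)}  (41 atoms)
goal ⊆ F3  ⇒  h_max = 3

3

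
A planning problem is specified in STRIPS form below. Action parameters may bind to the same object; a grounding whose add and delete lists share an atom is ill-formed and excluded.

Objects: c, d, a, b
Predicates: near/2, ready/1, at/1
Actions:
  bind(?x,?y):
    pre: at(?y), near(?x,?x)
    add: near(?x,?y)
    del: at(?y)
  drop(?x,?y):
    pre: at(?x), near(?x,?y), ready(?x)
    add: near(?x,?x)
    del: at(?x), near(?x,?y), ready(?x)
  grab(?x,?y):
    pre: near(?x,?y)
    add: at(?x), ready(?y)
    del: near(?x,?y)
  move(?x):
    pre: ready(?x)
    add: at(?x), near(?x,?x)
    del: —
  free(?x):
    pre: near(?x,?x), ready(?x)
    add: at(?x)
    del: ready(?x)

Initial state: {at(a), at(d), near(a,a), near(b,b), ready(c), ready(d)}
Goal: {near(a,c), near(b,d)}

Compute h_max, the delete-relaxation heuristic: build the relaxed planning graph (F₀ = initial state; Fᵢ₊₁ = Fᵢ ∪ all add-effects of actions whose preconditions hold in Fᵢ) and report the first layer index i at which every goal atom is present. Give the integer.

2

F0 = init (6 atoms)
F1 = F0 ∪ {at(b), at(c), near(a,d), near(b,a), near(b,d), near(c,c), near(d,d), ready(a), ready(b)}  (15 atoms)
F2 = F1 ∪ {near(a,b), near(a,c), near(b,c), near(c,a), near(c,b), near(c,d), near(d,a), near(d,b), near(d,c)}  (24 atoms)
goal ⊆ F2  ⇒  h_max = 2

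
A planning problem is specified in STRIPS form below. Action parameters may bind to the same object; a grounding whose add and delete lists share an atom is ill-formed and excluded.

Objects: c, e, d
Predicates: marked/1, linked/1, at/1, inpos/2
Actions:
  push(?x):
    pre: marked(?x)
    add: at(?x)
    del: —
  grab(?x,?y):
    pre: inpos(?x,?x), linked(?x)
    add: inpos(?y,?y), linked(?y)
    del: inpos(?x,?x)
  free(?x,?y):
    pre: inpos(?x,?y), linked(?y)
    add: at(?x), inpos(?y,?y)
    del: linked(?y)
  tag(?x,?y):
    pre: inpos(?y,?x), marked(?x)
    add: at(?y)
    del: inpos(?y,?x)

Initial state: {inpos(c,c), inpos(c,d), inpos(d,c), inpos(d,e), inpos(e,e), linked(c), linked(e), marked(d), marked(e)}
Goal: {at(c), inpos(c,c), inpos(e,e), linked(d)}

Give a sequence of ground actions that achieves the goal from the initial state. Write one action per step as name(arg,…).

1. grab(c,d)  →  {inpos(c,d), inpos(d,c), inpos(d,d), inpos(d,e), inpos(e,e), linked(c), linked(d), linked(e), marked(d), marked(e)}
2. grab(d,c)  →  {inpos(c,c), inpos(c,d), inpos(d,c), inpos(d,e), inpos(e,e), linked(c), linked(d), linked(e), marked(d), marked(e)}
3. free(c,c)  →  {at(c), inpos(c,c), inpos(c,d), inpos(d,c), inpos(d,e), inpos(e,e), linked(d), linked(e), marked(d), marked(e)}

grab(c,d); grab(d,c); free(c,c)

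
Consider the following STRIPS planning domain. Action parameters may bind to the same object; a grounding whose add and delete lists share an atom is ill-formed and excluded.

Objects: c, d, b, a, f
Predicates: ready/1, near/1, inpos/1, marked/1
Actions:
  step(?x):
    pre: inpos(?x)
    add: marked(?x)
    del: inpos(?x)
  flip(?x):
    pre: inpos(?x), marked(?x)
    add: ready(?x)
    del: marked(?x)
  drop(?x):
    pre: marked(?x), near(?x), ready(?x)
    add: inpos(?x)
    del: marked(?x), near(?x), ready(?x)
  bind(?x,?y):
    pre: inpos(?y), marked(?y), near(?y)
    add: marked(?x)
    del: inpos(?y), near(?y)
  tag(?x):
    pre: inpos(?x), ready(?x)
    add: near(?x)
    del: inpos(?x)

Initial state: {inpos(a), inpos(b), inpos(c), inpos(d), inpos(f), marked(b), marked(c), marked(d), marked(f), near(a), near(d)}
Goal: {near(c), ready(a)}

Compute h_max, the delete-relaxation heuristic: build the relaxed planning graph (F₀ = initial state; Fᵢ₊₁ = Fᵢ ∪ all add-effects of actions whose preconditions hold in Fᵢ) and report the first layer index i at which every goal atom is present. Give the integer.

2

F0 = init (11 atoms)
F1 = F0 ∪ {marked(a), ready(b), ready(c), ready(d), ready(f)}  (16 atoms)
F2 = F1 ∪ {near(b), near(c), near(f), ready(a)}  (20 atoms)
goal ⊆ F2  ⇒  h_max = 2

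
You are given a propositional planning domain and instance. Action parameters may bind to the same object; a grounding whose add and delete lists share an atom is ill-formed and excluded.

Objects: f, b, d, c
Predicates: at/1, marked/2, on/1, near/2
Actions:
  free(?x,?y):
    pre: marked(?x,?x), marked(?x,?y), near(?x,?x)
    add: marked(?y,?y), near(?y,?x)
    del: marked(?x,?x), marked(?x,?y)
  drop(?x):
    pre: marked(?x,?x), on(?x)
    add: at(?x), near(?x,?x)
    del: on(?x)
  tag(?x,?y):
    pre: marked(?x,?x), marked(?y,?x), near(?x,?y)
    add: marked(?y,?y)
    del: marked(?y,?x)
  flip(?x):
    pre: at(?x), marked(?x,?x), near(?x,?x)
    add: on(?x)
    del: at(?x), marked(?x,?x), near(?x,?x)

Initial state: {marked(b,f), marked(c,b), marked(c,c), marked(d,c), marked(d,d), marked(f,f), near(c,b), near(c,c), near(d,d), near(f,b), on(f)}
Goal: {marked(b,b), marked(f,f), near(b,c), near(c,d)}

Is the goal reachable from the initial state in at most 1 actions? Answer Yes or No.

1. free(d,c)  →  {marked(b,f), marked(c,b), marked(c,c), marked(f,f), near(c,b), near(c,c), near(c,d), near(d,d), near(f,b), on(f)}
2. free(c,b)  →  {marked(b,b), marked(b,f), marked(f,f), near(b,c), near(c,b), near(c,c), near(c,d), near(d,d), near(f,b), on(f)}
optimal plan length = 2; 2 > 1

No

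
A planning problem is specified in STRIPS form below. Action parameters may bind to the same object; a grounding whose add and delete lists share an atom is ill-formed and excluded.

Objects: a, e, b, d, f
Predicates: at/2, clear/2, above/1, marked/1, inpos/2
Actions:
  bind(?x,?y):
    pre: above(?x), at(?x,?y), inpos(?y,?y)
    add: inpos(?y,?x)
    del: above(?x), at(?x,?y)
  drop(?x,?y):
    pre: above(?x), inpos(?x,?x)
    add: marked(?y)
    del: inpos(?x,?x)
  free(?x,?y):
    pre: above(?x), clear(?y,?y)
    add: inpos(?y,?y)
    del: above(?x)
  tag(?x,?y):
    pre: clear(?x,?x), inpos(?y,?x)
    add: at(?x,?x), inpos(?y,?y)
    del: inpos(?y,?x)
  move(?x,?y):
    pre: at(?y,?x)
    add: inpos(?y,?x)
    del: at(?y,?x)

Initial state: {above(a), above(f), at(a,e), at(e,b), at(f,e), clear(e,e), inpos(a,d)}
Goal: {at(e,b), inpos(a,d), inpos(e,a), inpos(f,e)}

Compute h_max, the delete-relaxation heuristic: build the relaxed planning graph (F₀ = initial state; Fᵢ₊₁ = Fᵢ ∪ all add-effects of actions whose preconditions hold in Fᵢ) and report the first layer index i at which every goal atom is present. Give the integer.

2

F0 = init (7 atoms)
F1 = F0 ∪ {inpos(a,e), inpos(e,b), inpos(e,e), inpos(f,e)}  (11 atoms)
F2 = F1 ∪ {at(e,e), inpos(a,a), inpos(e,a), inpos(e,f), inpos(f,f)}  (16 atoms)
goal ⊆ F2  ⇒  h_max = 2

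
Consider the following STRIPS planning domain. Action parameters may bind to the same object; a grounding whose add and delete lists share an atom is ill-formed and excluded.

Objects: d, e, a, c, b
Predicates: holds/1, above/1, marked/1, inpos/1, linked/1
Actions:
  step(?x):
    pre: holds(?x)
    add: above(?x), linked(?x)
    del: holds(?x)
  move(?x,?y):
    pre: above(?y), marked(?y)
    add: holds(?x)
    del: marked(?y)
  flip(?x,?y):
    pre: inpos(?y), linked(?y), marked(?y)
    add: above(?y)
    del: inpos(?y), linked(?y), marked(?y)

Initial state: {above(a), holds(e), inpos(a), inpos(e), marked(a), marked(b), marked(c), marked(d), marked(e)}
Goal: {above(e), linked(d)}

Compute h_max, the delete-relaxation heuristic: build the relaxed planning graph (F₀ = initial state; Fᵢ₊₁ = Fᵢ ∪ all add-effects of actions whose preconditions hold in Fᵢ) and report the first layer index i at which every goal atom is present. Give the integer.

F0 = init (9 atoms)
F1 = F0 ∪ {above(e), holds(a), holds(b), holds(c), holds(d), linked(e)}  (15 atoms)
F2 = F1 ∪ {above(b), above(c), above(d), linked(a), linked(b), linked(c), linked(d)}  (22 atoms)
goal ⊆ F2  ⇒  h_max = 2

2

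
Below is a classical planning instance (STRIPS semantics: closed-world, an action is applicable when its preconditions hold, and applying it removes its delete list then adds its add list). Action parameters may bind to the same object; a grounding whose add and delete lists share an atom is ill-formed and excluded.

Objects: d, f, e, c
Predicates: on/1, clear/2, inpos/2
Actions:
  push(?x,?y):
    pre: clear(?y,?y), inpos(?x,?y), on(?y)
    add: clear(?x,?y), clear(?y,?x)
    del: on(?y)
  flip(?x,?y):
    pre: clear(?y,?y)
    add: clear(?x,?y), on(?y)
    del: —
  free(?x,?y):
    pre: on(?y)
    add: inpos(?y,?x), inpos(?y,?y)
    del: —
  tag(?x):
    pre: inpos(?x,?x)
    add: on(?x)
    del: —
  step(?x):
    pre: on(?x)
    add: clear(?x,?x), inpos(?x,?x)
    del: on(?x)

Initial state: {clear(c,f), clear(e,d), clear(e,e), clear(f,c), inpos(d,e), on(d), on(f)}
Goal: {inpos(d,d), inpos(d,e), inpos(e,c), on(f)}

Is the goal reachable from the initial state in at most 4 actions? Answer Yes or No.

Yes

1. flip(d,e)  →  {clear(c,f), clear(d,e), clear(e,d), clear(e,e), clear(f,c), inpos(d,e), on(d), on(e), on(f)}
2. free(d,d)  →  {clear(c,f), clear(d,e), clear(e,d), clear(e,e), clear(f,c), inpos(d,d), inpos(d,e), on(d), on(e), on(f)}
3. free(c,e)  →  {clear(c,f), clear(d,e), clear(e,d), clear(e,e), clear(f,c), inpos(d,d), inpos(d,e), inpos(e,c), inpos(e,e), on(d), on(e), on(f)}
optimal plan length = 3; 3 ≤ 4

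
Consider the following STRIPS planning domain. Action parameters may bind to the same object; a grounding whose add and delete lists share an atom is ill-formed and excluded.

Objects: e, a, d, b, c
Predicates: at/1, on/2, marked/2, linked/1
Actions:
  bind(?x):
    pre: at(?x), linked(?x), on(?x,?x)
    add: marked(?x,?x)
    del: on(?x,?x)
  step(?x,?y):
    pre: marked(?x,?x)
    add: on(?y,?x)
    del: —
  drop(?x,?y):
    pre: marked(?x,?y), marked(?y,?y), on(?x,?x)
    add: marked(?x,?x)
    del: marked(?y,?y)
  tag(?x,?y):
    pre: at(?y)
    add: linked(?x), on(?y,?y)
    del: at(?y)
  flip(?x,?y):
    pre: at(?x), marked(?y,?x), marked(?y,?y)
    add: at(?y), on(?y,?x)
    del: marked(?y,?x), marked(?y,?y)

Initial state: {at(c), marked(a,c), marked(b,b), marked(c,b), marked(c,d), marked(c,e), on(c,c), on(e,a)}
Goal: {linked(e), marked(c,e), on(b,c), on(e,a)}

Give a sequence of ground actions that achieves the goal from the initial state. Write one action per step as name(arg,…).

1. drop(c,b)  →  {at(c), marked(a,c), marked(c,b), marked(c,c), marked(c,d), marked(c,e), on(c,c), on(e,a)}
2. step(c,b)  →  {at(c), marked(a,c), marked(c,b), marked(c,c), marked(c,d), marked(c,e), on(b,c), on(c,c), on(e,a)}
3. tag(e,c)  →  {linked(e), marked(a,c), marked(c,b), marked(c,c), marked(c,d), marked(c,e), on(b,c), on(c,c), on(e,a)}

drop(c,b); step(c,b); tag(e,c)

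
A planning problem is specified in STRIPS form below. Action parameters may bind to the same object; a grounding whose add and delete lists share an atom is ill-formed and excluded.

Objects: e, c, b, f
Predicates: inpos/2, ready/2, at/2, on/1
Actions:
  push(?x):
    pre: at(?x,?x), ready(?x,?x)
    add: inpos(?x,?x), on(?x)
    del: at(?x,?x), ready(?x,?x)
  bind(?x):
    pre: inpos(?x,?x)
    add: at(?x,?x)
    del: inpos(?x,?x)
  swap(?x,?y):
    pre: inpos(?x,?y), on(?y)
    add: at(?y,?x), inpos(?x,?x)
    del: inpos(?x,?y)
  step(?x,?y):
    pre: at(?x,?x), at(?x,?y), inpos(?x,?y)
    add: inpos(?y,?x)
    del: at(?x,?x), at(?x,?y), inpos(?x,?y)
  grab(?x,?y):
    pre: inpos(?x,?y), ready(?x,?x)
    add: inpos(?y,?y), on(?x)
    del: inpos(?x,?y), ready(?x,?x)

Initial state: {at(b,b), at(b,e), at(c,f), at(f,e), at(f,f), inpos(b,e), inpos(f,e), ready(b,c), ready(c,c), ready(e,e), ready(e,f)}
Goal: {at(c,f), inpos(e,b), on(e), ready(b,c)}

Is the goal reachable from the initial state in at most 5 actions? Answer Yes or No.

1. step(b,e)  →  {at(c,f), at(f,e), at(f,f), inpos(e,b), inpos(f,e), ready(b,c), ready(c,c), ready(e,e), ready(e,f)}
2. step(f,e)  →  {at(c,f), inpos(e,b), inpos(e,f), ready(b,c), ready(c,c), ready(e,e), ready(e,f)}
3. grab(e,f)  →  {at(c,f), inpos(e,b), inpos(f,f), on(e), ready(b,c), ready(c,c), ready(e,f)}
optimal plan length = 3; 3 ≤ 5

Yes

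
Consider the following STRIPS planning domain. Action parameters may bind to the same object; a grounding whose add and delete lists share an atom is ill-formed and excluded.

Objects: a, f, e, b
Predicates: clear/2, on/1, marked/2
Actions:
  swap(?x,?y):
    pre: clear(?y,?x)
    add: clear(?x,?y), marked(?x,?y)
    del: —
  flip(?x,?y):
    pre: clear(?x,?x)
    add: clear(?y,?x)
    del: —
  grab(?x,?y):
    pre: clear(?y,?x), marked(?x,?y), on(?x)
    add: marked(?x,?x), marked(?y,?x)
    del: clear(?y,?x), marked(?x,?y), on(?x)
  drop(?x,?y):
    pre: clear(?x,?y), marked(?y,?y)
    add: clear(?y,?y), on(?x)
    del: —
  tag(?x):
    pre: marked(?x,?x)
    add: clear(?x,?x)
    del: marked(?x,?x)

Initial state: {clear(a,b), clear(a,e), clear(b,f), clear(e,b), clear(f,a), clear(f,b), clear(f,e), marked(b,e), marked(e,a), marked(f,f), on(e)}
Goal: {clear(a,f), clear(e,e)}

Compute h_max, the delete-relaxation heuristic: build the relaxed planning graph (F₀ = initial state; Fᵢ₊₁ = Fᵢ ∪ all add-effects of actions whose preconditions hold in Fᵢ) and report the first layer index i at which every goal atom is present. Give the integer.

2

F0 = init (11 atoms)
F1 = F0 ∪ {clear(a,f), clear(b,a), clear(b,e), clear(e,a), clear(e,f), clear(f,f), marked(a,e), marked(a,f), marked(b,a), marked(b,f), marked(e,e), marked(e,f), marked(f,b), on(b)}  (25 atoms)
F2 = F1 ∪ {clear(e,e), marked(a,b), marked(b,b), marked(e,b), marked(f,a), marked(f,e), on(a), on(f)}  (33 atoms)
goal ⊆ F2  ⇒  h_max = 2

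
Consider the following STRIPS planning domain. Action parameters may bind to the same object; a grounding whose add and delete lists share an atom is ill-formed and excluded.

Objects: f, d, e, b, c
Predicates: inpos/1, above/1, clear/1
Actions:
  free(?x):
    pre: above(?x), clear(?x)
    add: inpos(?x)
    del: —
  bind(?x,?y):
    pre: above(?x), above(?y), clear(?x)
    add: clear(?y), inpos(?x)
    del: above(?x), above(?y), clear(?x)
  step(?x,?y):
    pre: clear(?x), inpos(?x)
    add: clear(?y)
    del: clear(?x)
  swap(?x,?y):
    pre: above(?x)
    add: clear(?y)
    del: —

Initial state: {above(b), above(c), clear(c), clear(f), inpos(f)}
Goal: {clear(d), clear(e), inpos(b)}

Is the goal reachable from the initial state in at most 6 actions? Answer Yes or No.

1. step(f,d)  →  {above(b), above(c), clear(c), clear(d), inpos(f)}
2. swap(b,e)  →  {above(b), above(c), clear(c), clear(d), clear(e), inpos(f)}
3. swap(b,b)  →  {above(b), above(c), clear(b), clear(c), clear(d), clear(e), inpos(f)}
4. free(b)  →  {above(b), above(c), clear(b), clear(c), clear(d), clear(e), inpos(b), inpos(f)}
optimal plan length = 4; 4 ≤ 6

Yes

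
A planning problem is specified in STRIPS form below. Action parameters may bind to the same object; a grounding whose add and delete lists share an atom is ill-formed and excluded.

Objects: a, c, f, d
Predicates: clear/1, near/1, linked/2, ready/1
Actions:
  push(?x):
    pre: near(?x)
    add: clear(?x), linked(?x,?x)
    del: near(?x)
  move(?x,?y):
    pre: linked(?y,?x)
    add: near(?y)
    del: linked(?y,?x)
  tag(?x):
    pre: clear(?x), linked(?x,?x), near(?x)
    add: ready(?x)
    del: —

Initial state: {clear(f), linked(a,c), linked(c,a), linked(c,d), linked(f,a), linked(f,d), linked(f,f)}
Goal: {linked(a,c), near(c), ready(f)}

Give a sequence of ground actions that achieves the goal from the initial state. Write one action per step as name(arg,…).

move(a,c); move(a,f); tag(f)

1. move(a,c)  →  {clear(f), linked(a,c), linked(c,d), linked(f,a), linked(f,d), linked(f,f), near(c)}
2. move(a,f)  →  {clear(f), linked(a,c), linked(c,d), linked(f,d), linked(f,f), near(c), near(f)}
3. tag(f)  →  {clear(f), linked(a,c), linked(c,d), linked(f,d), linked(f,f), near(c), near(f), ready(f)}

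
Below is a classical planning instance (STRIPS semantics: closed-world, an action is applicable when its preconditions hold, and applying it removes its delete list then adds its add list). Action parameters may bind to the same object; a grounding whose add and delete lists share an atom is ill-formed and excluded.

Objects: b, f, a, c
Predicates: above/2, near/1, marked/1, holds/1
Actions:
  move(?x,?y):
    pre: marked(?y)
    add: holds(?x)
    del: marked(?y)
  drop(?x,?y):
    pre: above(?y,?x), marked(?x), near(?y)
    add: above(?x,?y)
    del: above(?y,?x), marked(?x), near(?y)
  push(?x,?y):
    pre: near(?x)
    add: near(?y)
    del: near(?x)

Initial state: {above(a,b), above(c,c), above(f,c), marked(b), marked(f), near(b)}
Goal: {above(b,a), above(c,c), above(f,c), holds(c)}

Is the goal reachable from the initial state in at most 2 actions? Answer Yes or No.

No

1. move(c,f)  →  {above(a,b), above(c,c), above(f,c), holds(c), marked(b), near(b)}
2. push(b,a)  →  {above(a,b), above(c,c), above(f,c), holds(c), marked(b), near(a)}
3. drop(b,a)  →  {above(b,a), above(c,c), above(f,c), holds(c)}
optimal plan length = 3; 3 > 2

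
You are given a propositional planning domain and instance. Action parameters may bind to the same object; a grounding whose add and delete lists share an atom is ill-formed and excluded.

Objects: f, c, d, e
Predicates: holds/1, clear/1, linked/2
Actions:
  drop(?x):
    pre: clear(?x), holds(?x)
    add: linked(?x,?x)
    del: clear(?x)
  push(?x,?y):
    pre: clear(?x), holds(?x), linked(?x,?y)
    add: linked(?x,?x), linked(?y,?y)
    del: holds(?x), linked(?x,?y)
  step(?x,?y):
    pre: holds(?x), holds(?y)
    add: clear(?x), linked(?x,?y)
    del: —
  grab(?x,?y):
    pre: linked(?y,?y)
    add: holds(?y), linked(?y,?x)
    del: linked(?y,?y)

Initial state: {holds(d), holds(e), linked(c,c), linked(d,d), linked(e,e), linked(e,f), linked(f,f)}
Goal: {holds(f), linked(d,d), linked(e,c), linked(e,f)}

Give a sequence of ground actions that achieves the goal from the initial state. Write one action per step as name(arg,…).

grab(c,f); grab(c,e)

1. grab(c,f)  →  {holds(d), holds(e), holds(f), linked(c,c), linked(d,d), linked(e,e), linked(e,f), linked(f,c)}
2. grab(c,e)  →  {holds(d), holds(e), holds(f), linked(c,c), linked(d,d), linked(e,c), linked(e,f), linked(f,c)}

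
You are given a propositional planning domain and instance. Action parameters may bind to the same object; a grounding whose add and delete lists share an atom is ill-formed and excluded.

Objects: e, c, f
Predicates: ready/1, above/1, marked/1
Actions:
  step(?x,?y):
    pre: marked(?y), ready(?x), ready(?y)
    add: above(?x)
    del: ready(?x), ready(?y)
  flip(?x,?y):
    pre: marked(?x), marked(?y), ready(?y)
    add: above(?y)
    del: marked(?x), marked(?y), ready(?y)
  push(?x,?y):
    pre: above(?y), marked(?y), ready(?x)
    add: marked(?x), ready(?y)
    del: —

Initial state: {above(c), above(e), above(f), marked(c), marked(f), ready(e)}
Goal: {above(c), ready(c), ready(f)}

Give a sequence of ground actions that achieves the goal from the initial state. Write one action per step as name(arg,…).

push(e,c); push(e,f)

1. push(e,c)  →  {above(c), above(e), above(f), marked(c), marked(e), marked(f), ready(c), ready(e)}
2. push(e,f)  →  {above(c), above(e), above(f), marked(c), marked(e), marked(f), ready(c), ready(e), ready(f)}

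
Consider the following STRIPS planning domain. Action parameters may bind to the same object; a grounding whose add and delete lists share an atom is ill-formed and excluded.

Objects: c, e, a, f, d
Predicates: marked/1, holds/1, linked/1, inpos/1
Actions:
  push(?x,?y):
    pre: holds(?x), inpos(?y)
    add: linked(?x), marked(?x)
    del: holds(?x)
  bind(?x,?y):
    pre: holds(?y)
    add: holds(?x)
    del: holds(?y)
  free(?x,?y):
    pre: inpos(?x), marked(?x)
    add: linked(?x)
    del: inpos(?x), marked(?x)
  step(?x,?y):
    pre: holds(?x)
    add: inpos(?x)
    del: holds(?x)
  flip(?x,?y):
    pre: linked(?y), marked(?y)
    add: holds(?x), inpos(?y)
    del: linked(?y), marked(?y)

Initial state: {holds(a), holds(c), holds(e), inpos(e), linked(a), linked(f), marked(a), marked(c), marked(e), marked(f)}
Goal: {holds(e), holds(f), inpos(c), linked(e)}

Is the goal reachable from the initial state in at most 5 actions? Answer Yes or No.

Yes

1. push(c,e)  →  {holds(a), holds(e), inpos(e), linked(a), linked(c), linked(f), marked(a), marked(c), marked(e), marked(f)}
2. free(e,c)  →  {holds(a), holds(e), linked(a), linked(c), linked(e), linked(f), marked(a), marked(c), marked(f)}
3. flip(f,c)  →  {holds(a), holds(e), holds(f), inpos(c), linked(a), linked(e), linked(f), marked(a), marked(f)}
optimal plan length = 3; 3 ≤ 5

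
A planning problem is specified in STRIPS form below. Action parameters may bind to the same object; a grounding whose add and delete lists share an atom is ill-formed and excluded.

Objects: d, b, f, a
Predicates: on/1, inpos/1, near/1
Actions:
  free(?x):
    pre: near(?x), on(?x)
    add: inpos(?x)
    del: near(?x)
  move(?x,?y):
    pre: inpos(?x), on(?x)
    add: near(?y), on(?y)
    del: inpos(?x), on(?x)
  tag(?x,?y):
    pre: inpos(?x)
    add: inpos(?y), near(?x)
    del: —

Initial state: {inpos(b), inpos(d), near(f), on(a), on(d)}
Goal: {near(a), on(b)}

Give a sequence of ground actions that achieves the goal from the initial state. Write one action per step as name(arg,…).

move(d,b); tag(b,a); tag(a,d)

1. move(d,b)  →  {inpos(b), near(b), near(f), on(a), on(b)}
2. tag(b,a)  →  {inpos(a), inpos(b), near(b), near(f), on(a), on(b)}
3. tag(a,d)  →  {inpos(a), inpos(b), inpos(d), near(a), near(b), near(f), on(a), on(b)}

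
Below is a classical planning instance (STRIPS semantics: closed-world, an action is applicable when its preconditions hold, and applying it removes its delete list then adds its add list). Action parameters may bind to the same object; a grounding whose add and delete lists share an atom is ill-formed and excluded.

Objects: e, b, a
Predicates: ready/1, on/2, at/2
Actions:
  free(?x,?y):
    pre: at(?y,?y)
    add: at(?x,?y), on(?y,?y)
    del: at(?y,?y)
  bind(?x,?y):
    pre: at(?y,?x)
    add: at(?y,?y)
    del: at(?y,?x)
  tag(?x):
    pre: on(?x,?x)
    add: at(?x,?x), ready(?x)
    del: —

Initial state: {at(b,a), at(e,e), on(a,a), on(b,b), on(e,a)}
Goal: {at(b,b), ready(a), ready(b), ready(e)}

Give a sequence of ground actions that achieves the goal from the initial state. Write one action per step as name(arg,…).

free(b,e); tag(e); tag(b); tag(a)

1. free(b,e)  →  {at(b,a), at(b,e), on(a,a), on(b,b), on(e,a), on(e,e)}
2. tag(e)  →  {at(b,a), at(b,e), at(e,e), on(a,a), on(b,b), on(e,a), on(e,e), ready(e)}
3. tag(b)  →  {at(b,a), at(b,b), at(b,e), at(e,e), on(a,a), on(b,b), on(e,a), on(e,e), ready(b), ready(e)}
4. tag(a)  →  {at(a,a), at(b,a), at(b,b), at(b,e), at(e,e), on(a,a), on(b,b), on(e,a), on(e,e), ready(a), ready(b), ready(e)}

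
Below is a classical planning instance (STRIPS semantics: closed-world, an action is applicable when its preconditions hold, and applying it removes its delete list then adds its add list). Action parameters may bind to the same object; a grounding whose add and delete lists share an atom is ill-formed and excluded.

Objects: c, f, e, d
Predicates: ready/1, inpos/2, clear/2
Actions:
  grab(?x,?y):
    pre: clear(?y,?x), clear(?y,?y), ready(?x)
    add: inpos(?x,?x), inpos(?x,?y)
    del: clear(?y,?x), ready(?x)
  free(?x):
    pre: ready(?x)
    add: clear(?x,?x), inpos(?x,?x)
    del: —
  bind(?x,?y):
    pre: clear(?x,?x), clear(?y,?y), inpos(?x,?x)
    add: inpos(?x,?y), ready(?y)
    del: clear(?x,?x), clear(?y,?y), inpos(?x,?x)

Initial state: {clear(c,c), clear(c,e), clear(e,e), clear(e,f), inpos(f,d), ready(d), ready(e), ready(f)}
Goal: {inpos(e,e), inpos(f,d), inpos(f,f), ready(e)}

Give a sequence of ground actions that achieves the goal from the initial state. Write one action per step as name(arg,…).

1. grab(f,e)  →  {clear(c,c), clear(c,e), clear(e,e), inpos(f,d), inpos(f,e), inpos(f,f), ready(d), ready(e)}
2. free(e)  →  {clear(c,c), clear(c,e), clear(e,e), inpos(e,e), inpos(f,d), inpos(f,e), inpos(f,f), ready(d), ready(e)}

grab(f,e); free(e)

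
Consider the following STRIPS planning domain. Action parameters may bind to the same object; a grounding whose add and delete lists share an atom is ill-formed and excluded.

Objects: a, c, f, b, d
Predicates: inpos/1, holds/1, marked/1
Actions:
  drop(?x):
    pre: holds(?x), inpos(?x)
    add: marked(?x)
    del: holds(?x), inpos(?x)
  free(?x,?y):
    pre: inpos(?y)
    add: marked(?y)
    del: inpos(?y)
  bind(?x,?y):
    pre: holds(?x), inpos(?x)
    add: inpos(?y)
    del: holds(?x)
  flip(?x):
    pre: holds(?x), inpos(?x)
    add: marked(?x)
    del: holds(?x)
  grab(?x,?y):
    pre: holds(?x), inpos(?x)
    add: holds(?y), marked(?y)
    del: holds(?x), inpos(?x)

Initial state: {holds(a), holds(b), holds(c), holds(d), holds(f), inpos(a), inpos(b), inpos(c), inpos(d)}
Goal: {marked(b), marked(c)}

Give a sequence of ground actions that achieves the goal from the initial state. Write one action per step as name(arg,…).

1. drop(c)  →  {holds(a), holds(b), holds(d), holds(f), inpos(a), inpos(b), inpos(d), marked(c)}
2. drop(b)  →  {holds(a), holds(d), holds(f), inpos(a), inpos(d), marked(b), marked(c)}

drop(c); drop(b)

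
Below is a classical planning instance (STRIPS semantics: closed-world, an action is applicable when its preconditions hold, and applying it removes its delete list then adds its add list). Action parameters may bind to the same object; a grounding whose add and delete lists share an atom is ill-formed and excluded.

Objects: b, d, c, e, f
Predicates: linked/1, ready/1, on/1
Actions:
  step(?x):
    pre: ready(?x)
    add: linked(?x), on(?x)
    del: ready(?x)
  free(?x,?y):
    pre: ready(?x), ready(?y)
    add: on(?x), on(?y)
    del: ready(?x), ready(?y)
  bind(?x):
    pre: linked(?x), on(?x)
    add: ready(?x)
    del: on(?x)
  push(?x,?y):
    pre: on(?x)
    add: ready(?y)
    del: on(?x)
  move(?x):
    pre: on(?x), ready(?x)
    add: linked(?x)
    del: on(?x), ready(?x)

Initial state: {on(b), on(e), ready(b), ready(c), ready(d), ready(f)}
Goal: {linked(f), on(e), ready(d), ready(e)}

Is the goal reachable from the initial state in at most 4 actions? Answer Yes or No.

1. step(f)  →  {linked(f), on(b), on(e), on(f), ready(b), ready(c), ready(d)}
2. push(b,e)  →  {linked(f), on(e), on(f), ready(b), ready(c), ready(d), ready(e)}
optimal plan length = 2; 2 ≤ 4

Yes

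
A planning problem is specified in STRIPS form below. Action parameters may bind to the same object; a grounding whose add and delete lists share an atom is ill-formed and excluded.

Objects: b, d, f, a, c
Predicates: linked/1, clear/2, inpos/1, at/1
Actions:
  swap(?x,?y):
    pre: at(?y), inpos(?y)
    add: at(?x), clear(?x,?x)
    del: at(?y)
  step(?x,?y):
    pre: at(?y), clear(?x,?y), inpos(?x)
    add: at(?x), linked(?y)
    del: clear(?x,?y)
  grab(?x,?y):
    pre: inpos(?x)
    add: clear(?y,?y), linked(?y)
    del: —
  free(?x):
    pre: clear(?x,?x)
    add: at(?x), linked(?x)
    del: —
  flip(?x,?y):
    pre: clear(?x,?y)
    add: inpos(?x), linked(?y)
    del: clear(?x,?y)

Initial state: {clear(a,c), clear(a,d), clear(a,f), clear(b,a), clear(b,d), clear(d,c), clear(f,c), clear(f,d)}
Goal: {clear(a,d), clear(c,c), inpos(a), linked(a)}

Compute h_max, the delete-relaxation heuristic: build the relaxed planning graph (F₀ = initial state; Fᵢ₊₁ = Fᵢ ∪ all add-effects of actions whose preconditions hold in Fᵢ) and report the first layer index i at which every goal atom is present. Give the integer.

F0 = init (8 atoms)
F1 = F0 ∪ {inpos(a), inpos(b), inpos(d), inpos(f), linked(a), linked(c), linked(d), linked(f)}  (16 atoms)
F2 = F1 ∪ {clear(a,a), clear(b,b), clear(c,c), clear(d,d), clear(f,f), linked(b)}  (22 atoms)
goal ⊆ F2  ⇒  h_max = 2

2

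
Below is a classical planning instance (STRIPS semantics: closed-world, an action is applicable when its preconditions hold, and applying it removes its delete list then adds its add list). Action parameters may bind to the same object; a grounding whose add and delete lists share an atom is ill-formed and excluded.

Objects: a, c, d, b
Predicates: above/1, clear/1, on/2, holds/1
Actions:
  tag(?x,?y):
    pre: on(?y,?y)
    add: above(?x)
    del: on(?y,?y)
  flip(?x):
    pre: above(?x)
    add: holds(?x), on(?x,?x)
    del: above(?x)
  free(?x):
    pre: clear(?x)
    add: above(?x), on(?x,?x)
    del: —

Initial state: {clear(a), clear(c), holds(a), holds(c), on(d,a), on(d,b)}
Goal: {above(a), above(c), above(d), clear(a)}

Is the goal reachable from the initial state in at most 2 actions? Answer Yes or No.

No

1. free(a)  →  {above(a), clear(a), clear(c), holds(a), holds(c), on(a,a), on(d,a), on(d,b)}
2. tag(d,a)  →  {above(a), above(d), clear(a), clear(c), holds(a), holds(c), on(d,a), on(d,b)}
3. free(c)  →  {above(a), above(c), above(d), clear(a), clear(c), holds(a), holds(c), on(c,c), on(d,a), on(d,b)}
optimal plan length = 3; 3 > 2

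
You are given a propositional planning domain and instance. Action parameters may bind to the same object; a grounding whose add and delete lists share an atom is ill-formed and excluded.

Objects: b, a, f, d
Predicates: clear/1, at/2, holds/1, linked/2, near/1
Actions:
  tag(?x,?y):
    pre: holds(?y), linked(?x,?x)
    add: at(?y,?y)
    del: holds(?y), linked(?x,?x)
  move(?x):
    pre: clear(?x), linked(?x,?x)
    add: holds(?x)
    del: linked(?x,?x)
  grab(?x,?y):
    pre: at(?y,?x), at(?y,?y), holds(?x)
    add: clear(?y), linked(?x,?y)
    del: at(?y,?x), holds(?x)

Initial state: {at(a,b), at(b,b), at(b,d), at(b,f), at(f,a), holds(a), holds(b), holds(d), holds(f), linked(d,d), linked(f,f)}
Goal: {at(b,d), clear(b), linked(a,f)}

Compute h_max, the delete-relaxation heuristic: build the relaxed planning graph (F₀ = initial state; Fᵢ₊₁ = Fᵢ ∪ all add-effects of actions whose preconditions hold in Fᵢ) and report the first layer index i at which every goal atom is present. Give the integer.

F0 = init (11 atoms)
F1 = F0 ∪ {at(a,a), at(d,d), at(f,f), clear(b), linked(b,b), linked(d,b), linked(f,b)}  (18 atoms)
F2 = F1 ∪ {clear(a), clear(d), clear(f), linked(a,a), linked(a,f), linked(b,a)}  (24 atoms)
goal ⊆ F2  ⇒  h_max = 2

2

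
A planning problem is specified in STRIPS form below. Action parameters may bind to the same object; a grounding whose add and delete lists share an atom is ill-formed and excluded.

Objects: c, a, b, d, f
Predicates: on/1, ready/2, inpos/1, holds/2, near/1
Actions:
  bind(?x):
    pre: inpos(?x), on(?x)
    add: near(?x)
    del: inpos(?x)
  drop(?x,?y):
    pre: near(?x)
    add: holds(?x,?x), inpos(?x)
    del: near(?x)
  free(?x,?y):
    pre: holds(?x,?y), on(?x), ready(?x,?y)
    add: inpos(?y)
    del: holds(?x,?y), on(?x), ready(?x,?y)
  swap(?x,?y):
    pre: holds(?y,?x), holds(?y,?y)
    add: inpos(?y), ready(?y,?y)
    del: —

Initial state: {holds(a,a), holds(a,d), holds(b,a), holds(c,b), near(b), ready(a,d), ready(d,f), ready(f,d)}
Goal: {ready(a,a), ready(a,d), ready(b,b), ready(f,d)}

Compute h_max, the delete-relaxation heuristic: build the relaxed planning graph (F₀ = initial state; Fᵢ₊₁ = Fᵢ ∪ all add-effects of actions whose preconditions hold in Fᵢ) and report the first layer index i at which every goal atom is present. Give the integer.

2

F0 = init (8 atoms)
F1 = F0 ∪ {holds(b,b), inpos(a), inpos(b), ready(a,a)}  (12 atoms)
F2 = F1 ∪ {ready(b,b)}  (13 atoms)
goal ⊆ F2  ⇒  h_max = 2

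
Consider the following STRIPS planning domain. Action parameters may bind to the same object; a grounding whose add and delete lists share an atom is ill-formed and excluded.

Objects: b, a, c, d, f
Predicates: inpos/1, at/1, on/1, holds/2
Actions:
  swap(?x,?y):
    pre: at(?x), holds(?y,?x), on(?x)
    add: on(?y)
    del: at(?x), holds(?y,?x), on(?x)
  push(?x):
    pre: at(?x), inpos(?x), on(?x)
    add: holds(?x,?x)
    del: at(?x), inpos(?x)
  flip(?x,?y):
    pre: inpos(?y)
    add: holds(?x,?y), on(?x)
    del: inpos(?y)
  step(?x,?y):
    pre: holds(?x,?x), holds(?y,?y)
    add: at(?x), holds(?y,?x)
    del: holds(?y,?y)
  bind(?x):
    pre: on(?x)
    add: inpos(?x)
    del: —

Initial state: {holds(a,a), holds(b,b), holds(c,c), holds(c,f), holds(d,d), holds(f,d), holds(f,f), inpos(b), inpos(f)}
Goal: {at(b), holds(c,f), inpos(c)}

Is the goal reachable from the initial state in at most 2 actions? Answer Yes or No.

1. flip(c,b)  →  {holds(a,a), holds(b,b), holds(c,b), holds(c,c), holds(c,f), holds(d,d), holds(f,d), holds(f,f), inpos(f), on(c)}
2. step(b,a)  →  {at(b), holds(a,b), holds(b,b), holds(c,b), holds(c,c), holds(c,f), holds(d,d), holds(f,d), holds(f,f), inpos(f), on(c)}
3. bind(c)  →  {at(b), holds(a,b), holds(b,b), holds(c,b), holds(c,c), holds(c,f), holds(d,d), holds(f,d), holds(f,f), inpos(c), inpos(f), on(c)}
optimal plan length = 3; 3 > 2

No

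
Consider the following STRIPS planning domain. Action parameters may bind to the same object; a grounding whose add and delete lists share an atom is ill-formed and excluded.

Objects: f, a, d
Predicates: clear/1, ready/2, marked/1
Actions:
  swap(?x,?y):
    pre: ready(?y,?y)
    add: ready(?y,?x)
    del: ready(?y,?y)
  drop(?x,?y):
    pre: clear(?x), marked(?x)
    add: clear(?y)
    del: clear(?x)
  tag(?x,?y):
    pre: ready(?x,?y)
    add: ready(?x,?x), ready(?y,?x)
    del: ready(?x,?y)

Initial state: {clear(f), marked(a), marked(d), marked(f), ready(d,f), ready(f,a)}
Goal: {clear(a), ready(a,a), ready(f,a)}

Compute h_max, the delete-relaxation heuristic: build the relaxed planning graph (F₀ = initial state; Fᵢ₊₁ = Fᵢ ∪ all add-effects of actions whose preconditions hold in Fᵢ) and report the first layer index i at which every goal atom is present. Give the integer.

F0 = init (6 atoms)
F1 = F0 ∪ {clear(a), clear(d), ready(a,f), ready(d,d), ready(f,d), ready(f,f)}  (12 atoms)
F2 = F1 ∪ {ready(a,a), ready(d,a)}  (14 atoms)
goal ⊆ F2  ⇒  h_max = 2

2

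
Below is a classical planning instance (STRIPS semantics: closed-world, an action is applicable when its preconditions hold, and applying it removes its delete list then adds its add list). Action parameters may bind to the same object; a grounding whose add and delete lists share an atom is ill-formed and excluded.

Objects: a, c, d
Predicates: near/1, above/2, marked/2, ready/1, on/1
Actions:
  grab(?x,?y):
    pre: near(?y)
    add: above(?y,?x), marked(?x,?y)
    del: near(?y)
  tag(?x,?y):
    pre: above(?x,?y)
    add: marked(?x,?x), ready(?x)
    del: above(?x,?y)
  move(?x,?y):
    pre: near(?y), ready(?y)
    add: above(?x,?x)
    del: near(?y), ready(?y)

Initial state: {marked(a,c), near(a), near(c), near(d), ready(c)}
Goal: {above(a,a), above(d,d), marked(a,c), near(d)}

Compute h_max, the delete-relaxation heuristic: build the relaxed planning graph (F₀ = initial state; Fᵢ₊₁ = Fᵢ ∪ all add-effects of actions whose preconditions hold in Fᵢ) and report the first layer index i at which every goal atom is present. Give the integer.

F0 = init (5 atoms)
F1 = F0 ∪ {above(a,a), above(a,c), above(a,d), above(c,a), above(c,c), above(c,d), above(d,a), above(d,c), above(d,d), marked(a,a), marked(a,d), marked(c,a), marked(c,c), marked(c,d), marked(d,a), marked(d,c), marked(d,d)}  (22 atoms)
goal ⊆ F1  ⇒  h_max = 1

1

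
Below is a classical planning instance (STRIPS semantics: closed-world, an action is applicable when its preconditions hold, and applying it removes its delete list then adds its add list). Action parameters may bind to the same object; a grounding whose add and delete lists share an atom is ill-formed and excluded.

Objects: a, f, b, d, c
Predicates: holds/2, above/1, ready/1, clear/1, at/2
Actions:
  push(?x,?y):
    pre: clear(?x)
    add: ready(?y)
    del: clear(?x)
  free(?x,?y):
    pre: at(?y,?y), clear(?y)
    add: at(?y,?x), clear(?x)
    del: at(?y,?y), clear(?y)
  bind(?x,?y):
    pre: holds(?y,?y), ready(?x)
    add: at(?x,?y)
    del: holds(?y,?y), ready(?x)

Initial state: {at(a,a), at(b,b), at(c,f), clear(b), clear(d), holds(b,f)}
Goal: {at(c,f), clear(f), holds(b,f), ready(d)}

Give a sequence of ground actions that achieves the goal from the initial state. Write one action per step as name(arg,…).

push(d,d); free(f,b)

1. push(d,d)  →  {at(a,a), at(b,b), at(c,f), clear(b), holds(b,f), ready(d)}
2. free(f,b)  →  {at(a,a), at(b,f), at(c,f), clear(f), holds(b,f), ready(d)}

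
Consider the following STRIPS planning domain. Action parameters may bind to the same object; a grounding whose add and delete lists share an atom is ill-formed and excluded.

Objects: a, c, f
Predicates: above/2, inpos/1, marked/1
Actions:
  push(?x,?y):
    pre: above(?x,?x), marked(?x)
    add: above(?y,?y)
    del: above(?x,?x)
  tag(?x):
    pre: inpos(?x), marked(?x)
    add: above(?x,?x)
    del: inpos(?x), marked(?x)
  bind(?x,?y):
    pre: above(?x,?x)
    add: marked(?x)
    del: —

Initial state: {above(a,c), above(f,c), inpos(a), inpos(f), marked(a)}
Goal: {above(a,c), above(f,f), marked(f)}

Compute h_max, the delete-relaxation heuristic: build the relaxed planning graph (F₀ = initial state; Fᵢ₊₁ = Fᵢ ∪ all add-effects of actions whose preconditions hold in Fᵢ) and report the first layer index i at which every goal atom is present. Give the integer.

3

F0 = init (5 atoms)
F1 = F0 ∪ {above(a,a)}  (6 atoms)
F2 = F1 ∪ {above(c,c), above(f,f)}  (8 atoms)
F3 = F2 ∪ {marked(c), marked(f)}  (10 atoms)
goal ⊆ F3  ⇒  h_max = 3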